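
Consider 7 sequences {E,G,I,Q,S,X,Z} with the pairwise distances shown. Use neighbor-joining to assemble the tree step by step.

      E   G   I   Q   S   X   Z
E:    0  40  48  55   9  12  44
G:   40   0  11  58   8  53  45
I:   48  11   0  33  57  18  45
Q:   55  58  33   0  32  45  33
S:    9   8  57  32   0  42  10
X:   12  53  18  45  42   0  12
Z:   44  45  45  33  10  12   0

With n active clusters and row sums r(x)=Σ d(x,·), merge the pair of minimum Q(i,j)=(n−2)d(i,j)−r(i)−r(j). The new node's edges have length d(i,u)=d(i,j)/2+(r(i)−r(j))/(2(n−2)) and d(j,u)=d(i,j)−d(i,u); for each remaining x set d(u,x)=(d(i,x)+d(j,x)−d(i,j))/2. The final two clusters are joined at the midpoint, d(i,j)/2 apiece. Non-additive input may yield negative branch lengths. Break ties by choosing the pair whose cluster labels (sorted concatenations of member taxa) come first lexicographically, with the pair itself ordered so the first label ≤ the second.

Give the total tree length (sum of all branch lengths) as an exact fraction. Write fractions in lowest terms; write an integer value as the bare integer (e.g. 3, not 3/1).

step 1: merge (G,I) at d=11, Q=-372; branch lengths G→29/5, I→26/5; new cluster GI
  updated: d(E,GI)=77/2, d(GI,Q)=40, d(GI,S)=27, d(GI,X)=30, d(GI,Z)=79/2
step 2: merge (E,X) at d=12, Q=-503/2; branch lengths E→131/16, X→61/16; new cluster EX
  updated: d(EX,GI)=113/4, d(EX,Q)=44, d(EX,S)=39/2, d(EX,Z)=22
step 3: merge (EX,GI) at d=113/4, Q=-655/4; branch lengths EX→85/8, GI→141/8; new cluster EGIX
  updated: d(EGIX,Q)=223/8, d(EGIX,S)=73/8, d(EGIX,Z)=133/8
step 4: merge (EGIX,Q) at d=223/8, Q=-363/4; branch lengths EGIX→33/8, Q→95/4; new cluster EGIQX
  updated: d(EGIQX,S)=53/8, d(EGIQX,Z)=87/8
step 5: merge (EGIQX,S) at d=53/8, Q=-55/2; branch lengths EGIQX→15/4, S→23/8; new cluster EGIQSX
  updated: d(EGIQSX,Z)=57/8
step 6: merge (EGIQSX,Z) at d=57/8; branch lengths EGIQSX→57/16, Z→57/16; new cluster EGIQSXZ
final tree: (((((E:131/16,X:61/16):85/8,(G:29/5,I:26/5):141/8):33/8,Q:95/4):15/4,S:23/8):57/16,Z:57/16)
total length: 743/8

743/8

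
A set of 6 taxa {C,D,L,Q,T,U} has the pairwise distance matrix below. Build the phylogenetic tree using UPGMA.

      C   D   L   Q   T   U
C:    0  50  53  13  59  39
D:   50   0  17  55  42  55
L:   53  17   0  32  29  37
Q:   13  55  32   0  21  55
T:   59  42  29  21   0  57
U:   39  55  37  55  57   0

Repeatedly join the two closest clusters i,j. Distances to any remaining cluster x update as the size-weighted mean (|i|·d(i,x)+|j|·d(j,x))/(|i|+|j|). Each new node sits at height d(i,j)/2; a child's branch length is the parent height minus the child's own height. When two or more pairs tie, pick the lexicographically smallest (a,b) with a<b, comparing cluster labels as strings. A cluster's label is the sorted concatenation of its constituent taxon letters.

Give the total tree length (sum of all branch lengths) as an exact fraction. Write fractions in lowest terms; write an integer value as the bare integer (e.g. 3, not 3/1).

2077/20

iteration 1: select C,Q (d=13); attach at lengths (13/2, 13/2); label the merged cluster CQ
  updated: d(CQ,D)=105/2, d(CQ,L)=85/2, d(CQ,T)=40, d(CQ,U)=47
iteration 2: select D,L (d=17); attach at lengths (17/2, 17/2); label the merged cluster DL
  updated: d(CQ,DL)=95/2, d(DL,T)=71/2, d(DL,U)=46
iteration 3: select DL,T (d=71/2); attach at lengths (37/4, 71/4); label the merged cluster DLT
  updated: d(CQ,DLT)=45, d(DLT,U)=149/3
iteration 4: select CQ,DLT (d=45); attach at lengths (16, 19/4); label the merged cluster CDLQT
  updated: d(CDLQT,U)=243/5
iteration 5: select CDLQT,U (d=243/5); attach at lengths (9/5, 243/10); label the merged cluster CDLQTU
final tree: (((C:13/2,Q:13/2):16,((D:17/2,L:17/2):37/4,T:71/4):19/4):9/5,U:243/10)
total length: 2077/20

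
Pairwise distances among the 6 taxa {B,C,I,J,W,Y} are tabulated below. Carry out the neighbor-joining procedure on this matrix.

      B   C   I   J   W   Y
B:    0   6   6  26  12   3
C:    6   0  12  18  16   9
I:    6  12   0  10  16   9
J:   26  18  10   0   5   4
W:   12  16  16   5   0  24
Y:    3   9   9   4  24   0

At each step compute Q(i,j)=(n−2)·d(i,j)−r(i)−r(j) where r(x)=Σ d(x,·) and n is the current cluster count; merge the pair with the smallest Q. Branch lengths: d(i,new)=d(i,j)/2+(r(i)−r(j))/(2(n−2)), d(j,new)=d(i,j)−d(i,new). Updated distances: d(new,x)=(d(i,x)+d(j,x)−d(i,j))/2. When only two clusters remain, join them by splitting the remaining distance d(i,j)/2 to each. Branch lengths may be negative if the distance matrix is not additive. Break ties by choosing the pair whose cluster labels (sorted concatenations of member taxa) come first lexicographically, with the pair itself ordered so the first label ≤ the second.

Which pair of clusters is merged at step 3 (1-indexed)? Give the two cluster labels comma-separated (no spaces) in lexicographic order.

B,C

1. join J+W (d=5, Q=-116) ⇒ JW; edges |J|=5/4, |W|=15/4
  updated: d(B,JW)=33/2, d(C,JW)=29/2, d(I,JW)=21/2, d(JW,Y)=23/2
2. join I+JW (d=21/2, Q=-59) ⇒ IJW; edges |I|=8/3, |JW|=47/6
  updated: d(B,IJW)=6, d(C,IJW)=8, d(IJW,Y)=5
3. join B+C (d=6, Q=-26) ⇒ BC; edges |B|=1, |C|=5
  updated: d(BC,IJW)=4, d(BC,Y)=3
4. join BC+IJW (d=4, Q=-12) ⇒ BCIJW; edges |BC|=1, |IJW|=3
  updated: d(BCIJW,Y)=2
5. join BCIJW+Y (d=2) ⇒ BCIJWY; edges |BCIJW|=1, |Y|=1
final tree: (((B:1,C:5):1,(I:8/3,(J:5/4,W:15/4):47/6):3):1,Y:1)
total length: 55/2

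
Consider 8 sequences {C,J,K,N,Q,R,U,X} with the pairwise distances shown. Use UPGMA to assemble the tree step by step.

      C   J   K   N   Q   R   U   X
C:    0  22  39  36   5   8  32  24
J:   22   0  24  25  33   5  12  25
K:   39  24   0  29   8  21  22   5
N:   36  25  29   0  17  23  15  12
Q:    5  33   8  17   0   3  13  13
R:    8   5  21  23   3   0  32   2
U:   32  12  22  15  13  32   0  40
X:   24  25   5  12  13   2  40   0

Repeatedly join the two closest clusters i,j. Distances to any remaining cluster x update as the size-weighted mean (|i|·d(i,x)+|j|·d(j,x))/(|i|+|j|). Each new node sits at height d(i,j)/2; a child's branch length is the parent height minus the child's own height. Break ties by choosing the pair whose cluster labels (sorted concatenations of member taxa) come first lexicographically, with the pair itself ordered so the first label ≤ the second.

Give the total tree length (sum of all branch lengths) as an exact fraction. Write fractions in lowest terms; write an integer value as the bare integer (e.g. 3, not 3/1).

1415/24

iteration 1: select R,X (d=2); attach at lengths (1, 1); label the merged cluster RX
  updated: d(C,RX)=16, d(J,RX)=15, d(K,RX)=13, d(N,RX)=35/2, d(Q,RX)=8, d(RX,U)=36
iteration 2: select C,Q (d=5); attach at lengths (5/2, 5/2); label the merged cluster CQ
  updated: d(CQ,J)=55/2, d(CQ,K)=47/2, d(CQ,N)=53/2, d(CQ,RX)=12, d(CQ,U)=45/2
iteration 3: select CQ,RX (d=12); attach at lengths (7/2, 5); label the merged cluster CQRX
  updated: d(CQRX,J)=85/4, d(CQRX,K)=73/4, d(CQRX,N)=22, d(CQRX,U)=117/4
iteration 4: select J,U (d=12); attach at lengths (6, 6); label the merged cluster JU
  updated: d(CQRX,JU)=101/4, d(JU,K)=23, d(JU,N)=20
iteration 5: select CQRX,K (d=73/4); attach at lengths (25/8, 73/8); label the merged cluster CKQRX
  updated: d(CKQRX,JU)=124/5, d(CKQRX,N)=117/5
iteration 6: select JU,N (d=20); attach at lengths (4, 10); label the merged cluster JNU
  updated: d(CKQRX,JNU)=73/3
iteration 7: select CKQRX,JNU (d=73/3); attach at lengths (73/24, 13/6); label the merged cluster CJKNQRUX
final tree: ((((C:5/2,Q:5/2):7/2,(R:1,X:1):5):25/8,K:73/8):73/24,((J:6,U:6):4,N:10):13/6)
total length: 1415/24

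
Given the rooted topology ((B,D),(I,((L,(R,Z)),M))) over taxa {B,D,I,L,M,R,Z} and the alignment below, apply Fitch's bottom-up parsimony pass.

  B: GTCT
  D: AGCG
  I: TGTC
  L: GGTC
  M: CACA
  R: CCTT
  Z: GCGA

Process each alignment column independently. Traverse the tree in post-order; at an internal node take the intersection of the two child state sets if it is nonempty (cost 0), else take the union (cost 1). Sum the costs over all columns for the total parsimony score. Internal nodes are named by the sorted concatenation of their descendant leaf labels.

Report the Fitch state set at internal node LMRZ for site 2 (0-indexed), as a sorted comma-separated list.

BD@0: {G} ∪ {A} = {A,G} (union, +1)
RZ@0: {C} ∪ {G} = {C,G} (union, +1)
LRZ@0: {G} ∩ {C,G} = {G} (intersection, +0)
LMRZ@0: {G} ∪ {C} = {C,G} (union, +1)
ILMRZ@0: {T} ∪ {C,G} = {C,G,T} (union, +1)
BDILMRZ@0: {A,G} ∩ {C,G,T} = {G} (intersection, +0)
BD@1: {T} ∪ {G} = {G,T} (union, +1)
RZ@1: {C} ∩ {C} = {C} (intersection, +0)
LRZ@1: {G} ∪ {C} = {C,G} (union, +1)
LMRZ@1: {C,G} ∪ {A} = {A,C,G} (union, +1)
ILMRZ@1: {G} ∩ {A,C,G} = {G} (intersection, +0)
BDILMRZ@1: {G,T} ∩ {G} = {G} (intersection, +0)
BD@2: {C} ∩ {C} = {C} (intersection, +0)
RZ@2: {T} ∪ {G} = {G,T} (union, +1)
LRZ@2: {T} ∩ {G,T} = {T} (intersection, +0)
LMRZ@2: {T} ∪ {C} = {C,T} (union, +1)
ILMRZ@2: {T} ∩ {C,T} = {T} (intersection, +0)
BDILMRZ@2: {C} ∪ {T} = {C,T} (union, +1)
BD@3: {T} ∪ {G} = {G,T} (union, +1)
RZ@3: {T} ∪ {A} = {A,T} (union, +1)
LRZ@3: {C} ∪ {A,T} = {A,C,T} (union, +1)
LMRZ@3: {A,C,T} ∩ {A} = {A} (intersection, +0)
ILMRZ@3: {C} ∪ {A} = {A,C} (union, +1)
BDILMRZ@3: {G,T} ∪ {A,C} = {A,C,G,T} (union, +1)
per-site changes: [4, 3, 3, 5]; total = 15

C,T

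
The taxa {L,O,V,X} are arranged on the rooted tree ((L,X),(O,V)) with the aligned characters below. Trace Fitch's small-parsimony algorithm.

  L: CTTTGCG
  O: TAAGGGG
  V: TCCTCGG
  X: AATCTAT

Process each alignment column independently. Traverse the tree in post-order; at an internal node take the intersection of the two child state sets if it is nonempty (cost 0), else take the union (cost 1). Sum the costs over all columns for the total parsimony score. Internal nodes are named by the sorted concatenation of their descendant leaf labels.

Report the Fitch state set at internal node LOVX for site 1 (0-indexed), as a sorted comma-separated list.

site 0, node LX: L={C} ∪ X={A} → {A,C} (+1)
site 0, node OV: O={T} ∩ V={T} → {T} (+0)
site 0, node LOVX: LX={A,C} ∪ OV={T} → {A,C,T} (+1)
site 1, node LX: L={T} ∪ X={A} → {A,T} (+1)
site 1, node OV: O={A} ∪ V={C} → {A,C} (+1)
site 1, node LOVX: LX={A,T} ∩ OV={A,C} → {A} (+0)
site 2, node LX: L={T} ∩ X={T} → {T} (+0)
site 2, node OV: O={A} ∪ V={C} → {A,C} (+1)
site 2, node LOVX: LX={T} ∪ OV={A,C} → {A,C,T} (+1)
site 3, node LX: L={T} ∪ X={C} → {C,T} (+1)
site 3, node OV: O={G} ∪ V={T} → {G,T} (+1)
site 3, node LOVX: LX={C,T} ∩ OV={G,T} → {T} (+0)
site 4, node LX: L={G} ∪ X={T} → {G,T} (+1)
site 4, node OV: O={G} ∪ V={C} → {C,G} (+1)
site 4, node LOVX: LX={G,T} ∩ OV={C,G} → {G} (+0)
site 5, node LX: L={C} ∪ X={A} → {A,C} (+1)
site 5, node OV: O={G} ∩ V={G} → {G} (+0)
site 5, node LOVX: LX={A,C} ∪ OV={G} → {A,C,G} (+1)
site 6, node LX: L={G} ∪ X={T} → {G,T} (+1)
site 6, node OV: O={G} ∩ V={G} → {G} (+0)
site 6, node LOVX: LX={G,T} ∩ OV={G} → {G} (+0)
per-site changes: [2, 2, 2, 2, 2, 2, 1]; total = 13

A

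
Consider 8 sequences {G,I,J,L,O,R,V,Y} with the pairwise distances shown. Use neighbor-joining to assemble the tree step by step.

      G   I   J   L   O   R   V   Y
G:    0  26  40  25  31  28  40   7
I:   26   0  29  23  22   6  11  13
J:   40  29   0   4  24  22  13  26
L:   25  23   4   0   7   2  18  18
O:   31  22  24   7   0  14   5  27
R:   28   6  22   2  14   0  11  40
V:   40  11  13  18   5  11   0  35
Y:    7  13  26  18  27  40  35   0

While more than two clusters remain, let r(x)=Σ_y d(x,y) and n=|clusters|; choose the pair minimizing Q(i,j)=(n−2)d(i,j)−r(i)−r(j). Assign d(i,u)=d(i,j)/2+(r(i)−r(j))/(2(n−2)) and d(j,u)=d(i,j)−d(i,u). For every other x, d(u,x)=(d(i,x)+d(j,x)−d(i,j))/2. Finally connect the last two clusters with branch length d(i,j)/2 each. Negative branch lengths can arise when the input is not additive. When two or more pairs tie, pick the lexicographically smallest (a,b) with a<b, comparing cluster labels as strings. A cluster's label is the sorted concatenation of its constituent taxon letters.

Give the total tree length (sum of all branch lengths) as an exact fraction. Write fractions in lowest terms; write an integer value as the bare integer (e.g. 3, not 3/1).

109/2

1. join G+Y (d=7, Q=-321) ⇒ GY; edges |G|=73/12, |Y|=11/12
  updated: d(GY,I)=16, d(GY,J)=59/2, d(GY,L)=18, d(GY,O)=51/2, d(GY,R)=61/2, d(GY,V)=34
2. join GY+I (d=16, Q=-361/2) ⇒ GIY; edges |GY|=253/20, |I|=67/20
  updated: d(GIY,J)=85/4, d(GIY,L)=25/2, d(GIY,O)=63/4, d(GIY,R)=41/4, d(GIY,V)=29/2
3. join J+L (d=4, Q=-447/4) ⇒ JL; edges |J|=227/32, |L|=-99/32
  updated: d(GIY,JL)=119/8, d(JL,O)=27/2, d(JL,R)=10, d(JL,V)=27/2
4. join O+V (d=5, Q=-309/4) ⇒ OV; edges |O|=77/24, |V|=43/24
  updated: d(GIY,OV)=101/8, d(JL,OV)=11, d(OV,R)=10
5. join GIY+R (d=41/4, Q=-95/2) ⇒ GIRY; edges |GIY|=7, |R|=13/4
  updated: d(GIRY,JL)=117/16, d(GIRY,OV)=99/16
6. join GIRY+JL (d=117/16, Q=-49/2) ⇒ GIJLRY; edges |GIRY|=5/4, |JL|=97/16
  updated: d(GIJLRY,OV)=79/16
7. join GIJLRY+OV (d=79/16) ⇒ GIJLORVY; edges |GIJLRY|=79/32, |OV|=79/32
final tree: (((((G:73/12,Y:11/12):253/20,I:67/20):7,R:13/4):5/4,(J:227/32,L:-99/32):97/16):79/32,(O:77/24,V:43/24):79/32)
total length: 109/2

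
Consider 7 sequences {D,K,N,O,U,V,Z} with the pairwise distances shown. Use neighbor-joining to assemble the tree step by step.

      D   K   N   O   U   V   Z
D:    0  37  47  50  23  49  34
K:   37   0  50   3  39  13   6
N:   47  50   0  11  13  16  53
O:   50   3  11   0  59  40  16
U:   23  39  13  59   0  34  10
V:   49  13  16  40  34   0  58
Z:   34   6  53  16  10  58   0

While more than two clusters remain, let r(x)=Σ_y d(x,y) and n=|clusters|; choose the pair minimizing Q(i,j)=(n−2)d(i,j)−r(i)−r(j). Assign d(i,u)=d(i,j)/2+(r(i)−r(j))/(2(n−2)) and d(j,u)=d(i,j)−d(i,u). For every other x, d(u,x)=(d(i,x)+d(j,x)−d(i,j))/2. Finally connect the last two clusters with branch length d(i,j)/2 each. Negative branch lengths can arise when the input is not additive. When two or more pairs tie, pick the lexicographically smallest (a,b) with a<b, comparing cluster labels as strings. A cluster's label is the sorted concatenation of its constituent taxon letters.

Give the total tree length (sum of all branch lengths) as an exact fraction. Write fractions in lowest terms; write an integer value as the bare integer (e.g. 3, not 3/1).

iteration 1: select N,V (d=16, Q=-320); attach at lengths (6, 10); label the merged cluster NV
  updated: d(D,NV)=40, d(K,NV)=47/2, d(NV,O)=35/2, d(NV,U)=31/2, d(NV,Z)=95/2
iteration 2: select K,O (d=3, Q=-242); attach at lengths (-25/8, 49/8); label the merged cluster KO
  updated: d(D,KO)=42, d(KO,NV)=19, d(KO,U)=95/2, d(KO,Z)=19/2
iteration 3: select KO,Z (d=19/2, Q=-381/2); attach at lengths (91/12, 23/12); label the merged cluster KOZ
  updated: d(D,KOZ)=133/4, d(KOZ,NV)=57/2, d(KOZ,U)=24
iteration 4: select D,KOZ (d=133/4, Q=-231/2); attach at lengths (77/4, 14); label the merged cluster DKOZ
  updated: d(DKOZ,NV)=141/8, d(DKOZ,U)=55/8
iteration 5: select DKOZ,NV (d=141/8, Q=-40); attach at lengths (9/2, 105/8); label the merged cluster DKNOVZ
  updated: d(DKNOVZ,U)=19/8
iteration 6: select DKNOVZ,U (d=19/8); attach at lengths (19/16, 19/16); label the merged cluster DKNOUVZ
final tree: (((D:77/4,((K:-25/8,O:49/8):91/12,Z:23/12):14):9/2,(N:6,V:10):105/8):19/16,U:19/16)
total length: 327/4

327/4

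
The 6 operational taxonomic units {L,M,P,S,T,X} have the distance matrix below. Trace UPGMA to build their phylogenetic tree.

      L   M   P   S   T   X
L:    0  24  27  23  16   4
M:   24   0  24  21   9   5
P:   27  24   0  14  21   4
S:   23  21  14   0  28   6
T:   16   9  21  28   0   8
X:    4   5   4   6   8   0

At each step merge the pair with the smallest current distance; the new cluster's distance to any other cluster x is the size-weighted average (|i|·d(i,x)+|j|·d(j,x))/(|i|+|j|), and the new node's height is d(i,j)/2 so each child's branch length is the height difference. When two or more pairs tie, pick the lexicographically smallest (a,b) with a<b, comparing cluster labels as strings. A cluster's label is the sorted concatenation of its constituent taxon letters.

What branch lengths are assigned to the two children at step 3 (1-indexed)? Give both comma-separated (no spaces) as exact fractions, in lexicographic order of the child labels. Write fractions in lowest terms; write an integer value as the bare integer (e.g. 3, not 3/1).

iteration 1: select L,X (d=4); attach at lengths (2, 2); label the merged cluster LX
  updated: d(LX,M)=29/2, d(LX,P)=31/2, d(LX,S)=29/2, d(LX,T)=12
iteration 2: select M,T (d=9); attach at lengths (9/2, 9/2); label the merged cluster MT
  updated: d(LX,MT)=53/4, d(MT,P)=45/2, d(MT,S)=49/2
iteration 3: select LX,MT (d=53/4); attach at lengths (37/8, 17/8); label the merged cluster LMTX
  updated: d(LMTX,P)=19, d(LMTX,S)=39/2
iteration 4: select P,S (d=14); attach at lengths (7, 7); label the merged cluster PS
  updated: d(LMTX,PS)=77/4
iteration 5: select LMTX,PS (d=77/4); attach at lengths (3, 21/8); label the merged cluster LMPSTX
final tree: (((L:2,X:2):37/8,(M:9/2,T:9/2):17/8):3,(P:7,S:7):21/8)
total length: 315/8

37/8,17/8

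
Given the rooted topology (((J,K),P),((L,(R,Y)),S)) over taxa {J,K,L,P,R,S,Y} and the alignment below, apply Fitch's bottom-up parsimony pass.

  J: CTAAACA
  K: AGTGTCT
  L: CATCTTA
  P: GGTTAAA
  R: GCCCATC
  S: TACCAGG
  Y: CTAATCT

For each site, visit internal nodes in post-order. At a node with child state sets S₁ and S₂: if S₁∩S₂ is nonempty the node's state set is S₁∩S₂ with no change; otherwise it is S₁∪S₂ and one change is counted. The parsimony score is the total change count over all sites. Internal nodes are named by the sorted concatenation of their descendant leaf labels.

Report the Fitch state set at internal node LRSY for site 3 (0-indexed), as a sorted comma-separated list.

JK@0: {C} ∪ {A} = {A,C} (union, +1)
JKP@0: {A,C} ∪ {G} = {A,C,G} (union, +1)
RY@0: {G} ∪ {C} = {C,G} (union, +1)
LRY@0: {C} ∩ {C,G} = {C} (intersection, +0)
LRSY@0: {C} ∪ {T} = {C,T} (union, +1)
JKLPRSY@0: {A,C,G} ∩ {C,T} = {C} (intersection, +0)
JK@1: {T} ∪ {G} = {G,T} (union, +1)
JKP@1: {G,T} ∩ {G} = {G} (intersection, +0)
RY@1: {C} ∪ {T} = {C,T} (union, +1)
LRY@1: {A} ∪ {C,T} = {A,C,T} (union, +1)
LRSY@1: {A,C,T} ∩ {A} = {A} (intersection, +0)
JKLPRSY@1: {G} ∪ {A} = {A,G} (union, +1)
JK@2: {A} ∪ {T} = {A,T} (union, +1)
JKP@2: {A,T} ∩ {T} = {T} (intersection, +0)
RY@2: {C} ∪ {A} = {A,C} (union, +1)
LRY@2: {T} ∪ {A,C} = {A,C,T} (union, +1)
LRSY@2: {A,C,T} ∩ {C} = {C} (intersection, +0)
JKLPRSY@2: {T} ∪ {C} = {C,T} (union, +1)
JK@3: {A} ∪ {G} = {A,G} (union, +1)
JKP@3: {A,G} ∪ {T} = {A,G,T} (union, +1)
RY@3: {C} ∪ {A} = {A,C} (union, +1)
LRY@3: {C} ∩ {A,C} = {C} (intersection, +0)
LRSY@3: {C} ∩ {C} = {C} (intersection, +0)
JKLPRSY@3: {A,G,T} ∪ {C} = {A,C,G,T} (union, +1)
JK@4: {A} ∪ {T} = {A,T} (union, +1)
JKP@4: {A,T} ∩ {A} = {A} (intersection, +0)
RY@4: {A} ∪ {T} = {A,T} (union, +1)
LRY@4: {T} ∩ {A,T} = {T} (intersection, +0)
LRSY@4: {T} ∪ {A} = {A,T} (union, +1)
JKLPRSY@4: {A} ∩ {A,T} = {A} (intersection, +0)
JK@5: {C} ∩ {C} = {C} (intersection, +0)
JKP@5: {C} ∪ {A} = {A,C} (union, +1)
RY@5: {T} ∪ {C} = {C,T} (union, +1)
LRY@5: {T} ∩ {C,T} = {T} (intersection, +0)
LRSY@5: {T} ∪ {G} = {G,T} (union, +1)
JKLPRSY@5: {A,C} ∪ {G,T} = {A,C,G,T} (union, +1)
JK@6: {A} ∪ {T} = {A,T} (union, +1)
JKP@6: {A,T} ∩ {A} = {A} (intersection, +0)
RY@6: {C} ∪ {T} = {C,T} (union, +1)
LRY@6: {A} ∪ {C,T} = {A,C,T} (union, +1)
LRSY@6: {A,C,T} ∪ {G} = {A,C,G,T} (union, +1)
JKLPRSY@6: {A} ∩ {A,C,G,T} = {A} (intersection, +0)
per-site changes: [4, 4, 4, 4, 3, 4, 4]; total = 27

C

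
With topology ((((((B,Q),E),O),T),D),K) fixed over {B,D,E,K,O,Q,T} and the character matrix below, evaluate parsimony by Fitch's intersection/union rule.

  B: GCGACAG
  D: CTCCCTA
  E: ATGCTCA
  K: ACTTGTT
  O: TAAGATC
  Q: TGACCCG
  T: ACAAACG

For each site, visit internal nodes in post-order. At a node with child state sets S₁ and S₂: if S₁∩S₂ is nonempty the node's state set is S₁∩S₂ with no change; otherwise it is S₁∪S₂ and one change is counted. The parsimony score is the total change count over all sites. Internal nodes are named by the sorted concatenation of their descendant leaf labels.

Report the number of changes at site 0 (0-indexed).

BQ@0: {G} ∪ {T} = {G,T} (union, +1)
BEQ@0: {G,T} ∪ {A} = {A,G,T} (union, +1)
BEOQ@0: {A,G,T} ∩ {T} = {T} (intersection, +0)
BEOQT@0: {T} ∪ {A} = {A,T} (union, +1)
BDEOQT@0: {A,T} ∪ {C} = {A,C,T} (union, +1)
BDEKOQT@0: {A,C,T} ∩ {A} = {A} (intersection, +0)
BQ@1: {C} ∪ {G} = {C,G} (union, +1)
BEQ@1: {C,G} ∪ {T} = {C,G,T} (union, +1)
BEOQ@1: {C,G,T} ∪ {A} = {A,C,G,T} (union, +1)
BEOQT@1: {A,C,G,T} ∩ {C} = {C} (intersection, +0)
BDEOQT@1: {C} ∪ {T} = {C,T} (union, +1)
BDEKOQT@1: {C,T} ∩ {C} = {C} (intersection, +0)
BQ@2: {G} ∪ {A} = {A,G} (union, +1)
BEQ@2: {A,G} ∩ {G} = {G} (intersection, +0)
BEOQ@2: {G} ∪ {A} = {A,G} (union, +1)
BEOQT@2: {A,G} ∩ {A} = {A} (intersection, +0)
BDEOQT@2: {A} ∪ {C} = {A,C} (union, +1)
BDEKOQT@2: {A,C} ∪ {T} = {A,C,T} (union, +1)
BQ@3: {A} ∪ {C} = {A,C} (union, +1)
BEQ@3: {A,C} ∩ {C} = {C} (intersection, +0)
BEOQ@3: {C} ∪ {G} = {C,G} (union, +1)
BEOQT@3: {C,G} ∪ {A} = {A,C,G} (union, +1)
BDEOQT@3: {A,C,G} ∩ {C} = {C} (intersection, +0)
BDEKOQT@3: {C} ∪ {T} = {C,T} (union, +1)
BQ@4: {C} ∩ {C} = {C} (intersection, +0)
BEQ@4: {C} ∪ {T} = {C,T} (union, +1)
BEOQ@4: {C,T} ∪ {A} = {A,C,T} (union, +1)
BEOQT@4: {A,C,T} ∩ {A} = {A} (intersection, +0)
BDEOQT@4: {A} ∪ {C} = {A,C} (union, +1)
BDEKOQT@4: {A,C} ∪ {G} = {A,C,G} (union, +1)
BQ@5: {A} ∪ {C} = {A,C} (union, +1)
BEQ@5: {A,C} ∩ {C} = {C} (intersection, +0)
BEOQ@5: {C} ∪ {T} = {C,T} (union, +1)
BEOQT@5: {C,T} ∩ {C} = {C} (intersection, +0)
BDEOQT@5: {C} ∪ {T} = {C,T} (union, +1)
BDEKOQT@5: {C,T} ∩ {T} = {T} (intersection, +0)
BQ@6: {G} ∩ {G} = {G} (intersection, +0)
BEQ@6: {G} ∪ {A} = {A,G} (union, +1)
BEOQ@6: {A,G} ∪ {C} = {A,C,G} (union, +1)
BEOQT@6: {A,C,G} ∩ {G} = {G} (intersection, +0)
BDEOQT@6: {G} ∪ {A} = {A,G} (union, +1)
BDEKOQT@6: {A,G} ∪ {T} = {A,G,T} (union, +1)
per-site changes: [4, 4, 4, 4, 4, 3, 4]; total = 27

4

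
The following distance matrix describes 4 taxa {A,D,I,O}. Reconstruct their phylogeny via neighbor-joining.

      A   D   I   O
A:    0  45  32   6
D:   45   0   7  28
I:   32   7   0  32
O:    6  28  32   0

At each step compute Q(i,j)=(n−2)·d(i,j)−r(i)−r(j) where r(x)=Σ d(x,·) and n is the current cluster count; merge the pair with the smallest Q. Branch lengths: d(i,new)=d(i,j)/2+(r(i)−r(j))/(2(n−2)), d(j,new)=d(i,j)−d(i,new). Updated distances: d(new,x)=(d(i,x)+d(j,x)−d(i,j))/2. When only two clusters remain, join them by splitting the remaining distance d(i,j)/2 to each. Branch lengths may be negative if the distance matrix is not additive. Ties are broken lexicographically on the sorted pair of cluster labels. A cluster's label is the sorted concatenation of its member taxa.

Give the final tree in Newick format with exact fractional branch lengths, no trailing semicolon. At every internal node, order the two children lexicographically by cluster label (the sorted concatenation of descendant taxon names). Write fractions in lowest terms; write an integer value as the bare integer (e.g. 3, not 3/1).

1. join A+O (d=6, Q=-137) ⇒ AO; edges |A|=29/4, |O|=-5/4
  updated: d(AO,D)=67/2, d(AO,I)=29
2. join AO+D (d=67/2, Q=-139/2) ⇒ ADO; edges |AO|=111/4, |D|=23/4
  updated: d(ADO,I)=5/4
3. join ADO+I (d=5/4) ⇒ ADIO; edges |ADO|=5/8, |I|=5/8
final tree: (((A:29/4,O:-5/4):111/4,D:23/4):5/8,I:5/8)
total length: 163/4

(((A:29/4,O:-5/4):111/4,D:23/4):5/8,I:5/8)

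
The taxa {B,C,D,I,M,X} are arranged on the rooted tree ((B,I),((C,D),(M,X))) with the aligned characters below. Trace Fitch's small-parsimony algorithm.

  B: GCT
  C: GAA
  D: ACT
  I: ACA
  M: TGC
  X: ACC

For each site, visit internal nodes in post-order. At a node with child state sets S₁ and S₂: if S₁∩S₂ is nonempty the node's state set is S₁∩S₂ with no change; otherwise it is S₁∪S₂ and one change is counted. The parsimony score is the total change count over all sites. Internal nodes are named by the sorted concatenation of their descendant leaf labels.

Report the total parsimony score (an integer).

8

BI@0: {G} ∪ {A} = {A,G} (union, +1)
CD@0: {G} ∪ {A} = {A,G} (union, +1)
MX@0: {T} ∪ {A} = {A,T} (union, +1)
CDMX@0: {A,G} ∩ {A,T} = {A} (intersection, +0)
BCDIMX@0: {A,G} ∩ {A} = {A} (intersection, +0)
BI@1: {C} ∩ {C} = {C} (intersection, +0)
CD@1: {A} ∪ {C} = {A,C} (union, +1)
MX@1: {G} ∪ {C} = {C,G} (union, +1)
CDMX@1: {A,C} ∩ {C,G} = {C} (intersection, +0)
BCDIMX@1: {C} ∩ {C} = {C} (intersection, +0)
BI@2: {T} ∪ {A} = {A,T} (union, +1)
CD@2: {A} ∪ {T} = {A,T} (union, +1)
MX@2: {C} ∩ {C} = {C} (intersection, +0)
CDMX@2: {A,T} ∪ {C} = {A,C,T} (union, +1)
BCDIMX@2: {A,T} ∩ {A,C,T} = {A,T} (intersection, +0)
per-site changes: [3, 2, 3]; total = 8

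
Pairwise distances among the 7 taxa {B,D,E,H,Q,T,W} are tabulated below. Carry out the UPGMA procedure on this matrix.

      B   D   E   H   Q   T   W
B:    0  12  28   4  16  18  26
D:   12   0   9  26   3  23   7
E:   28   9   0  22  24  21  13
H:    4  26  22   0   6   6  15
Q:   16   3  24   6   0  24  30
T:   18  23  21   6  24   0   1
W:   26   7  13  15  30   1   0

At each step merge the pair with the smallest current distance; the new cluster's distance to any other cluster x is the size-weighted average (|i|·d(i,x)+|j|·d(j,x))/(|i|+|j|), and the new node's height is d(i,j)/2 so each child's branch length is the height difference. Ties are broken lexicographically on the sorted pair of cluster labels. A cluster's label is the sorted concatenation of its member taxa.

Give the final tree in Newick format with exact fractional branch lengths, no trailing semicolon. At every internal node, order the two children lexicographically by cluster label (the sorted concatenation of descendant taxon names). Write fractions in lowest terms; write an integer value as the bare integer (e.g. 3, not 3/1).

(((B:2,H:2):11/2,(D:3/2,Q:3/2):6):13/6,(E:17/2,(T:1/2,W:1/2):8):7/6)

iteration 1: select T,W (d=1); attach at lengths (1/2, 1/2); label the merged cluster TW
  updated: d(B,TW)=22, d(D,TW)=15, d(E,TW)=17, d(H,TW)=21/2, d(Q,TW)=27
iteration 2: select D,Q (d=3); attach at lengths (3/2, 3/2); label the merged cluster DQ
  updated: d(B,DQ)=14, d(DQ,E)=33/2, d(DQ,H)=16, d(DQ,TW)=21
iteration 3: select B,H (d=4); attach at lengths (2, 2); label the merged cluster BH
  updated: d(BH,DQ)=15, d(BH,E)=25, d(BH,TW)=65/4
iteration 4: select BH,DQ (d=15); attach at lengths (11/2, 6); label the merged cluster BDHQ
  updated: d(BDHQ,E)=83/4, d(BDHQ,TW)=149/8
iteration 5: select E,TW (d=17); attach at lengths (17/2, 8); label the merged cluster ETW
  updated: d(BDHQ,ETW)=58/3
iteration 6: select BDHQ,ETW (d=58/3); attach at lengths (13/6, 7/6); label the merged cluster BDEHQTW
final tree: (((B:2,H:2):11/2,(D:3/2,Q:3/2):6):13/6,(E:17/2,(T:1/2,W:1/2):8):7/6)
total length: 118/3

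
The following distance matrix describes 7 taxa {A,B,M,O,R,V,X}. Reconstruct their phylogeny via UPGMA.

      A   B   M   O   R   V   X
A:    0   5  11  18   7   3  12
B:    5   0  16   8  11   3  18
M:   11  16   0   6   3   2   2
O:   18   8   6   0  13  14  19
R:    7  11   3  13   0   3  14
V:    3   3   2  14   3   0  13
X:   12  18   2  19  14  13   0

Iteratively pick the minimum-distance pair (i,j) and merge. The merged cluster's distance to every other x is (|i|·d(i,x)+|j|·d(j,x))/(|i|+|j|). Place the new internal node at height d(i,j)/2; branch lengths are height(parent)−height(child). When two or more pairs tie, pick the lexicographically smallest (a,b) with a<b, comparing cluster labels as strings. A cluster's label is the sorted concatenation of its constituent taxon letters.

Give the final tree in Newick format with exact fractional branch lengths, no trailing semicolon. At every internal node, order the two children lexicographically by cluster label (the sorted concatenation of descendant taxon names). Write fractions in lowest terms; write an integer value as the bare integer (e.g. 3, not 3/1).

((((A:5/2,B:5/2):7/4,((M:1,V:1):1/2,R:3/2):11/4):33/20,O:59/10):3/5,X:13/2)

1. join M+V (d=2) ⇒ MV; edges |M|=1, |V|=1
  updated: d(A,MV)=7, d(B,MV)=19/2, d(MV,O)=10, d(MV,R)=3, d(MV,X)=15/2
2. join MV+R (d=3) ⇒ MRV; edges |MV|=1/2, |R|=3/2
  updated: d(A,MRV)=7, d(B,MRV)=10, d(MRV,O)=11, d(MRV,X)=29/3
3. join A+B (d=5) ⇒ AB; edges |A|=5/2, |B|=5/2
  updated: d(AB,MRV)=17/2, d(AB,O)=13, d(AB,X)=15
4. join AB+MRV (d=17/2) ⇒ ABMRV; edges |AB|=7/4, |MRV|=11/4
  updated: d(ABMRV,O)=59/5, d(ABMRV,X)=59/5
5. join ABMRV+O (d=59/5) ⇒ ABMORV; edges |ABMRV|=33/20, |O|=59/10
  updated: d(ABMORV,X)=13
6. join ABMORV+X (d=13) ⇒ ABMORVX; edges |ABMORV|=3/5, |X|=13/2
final tree: ((((A:5/2,B:5/2):7/4,((M:1,V:1):1/2,R:3/2):11/4):33/20,O:59/10):3/5,X:13/2)
total length: 563/20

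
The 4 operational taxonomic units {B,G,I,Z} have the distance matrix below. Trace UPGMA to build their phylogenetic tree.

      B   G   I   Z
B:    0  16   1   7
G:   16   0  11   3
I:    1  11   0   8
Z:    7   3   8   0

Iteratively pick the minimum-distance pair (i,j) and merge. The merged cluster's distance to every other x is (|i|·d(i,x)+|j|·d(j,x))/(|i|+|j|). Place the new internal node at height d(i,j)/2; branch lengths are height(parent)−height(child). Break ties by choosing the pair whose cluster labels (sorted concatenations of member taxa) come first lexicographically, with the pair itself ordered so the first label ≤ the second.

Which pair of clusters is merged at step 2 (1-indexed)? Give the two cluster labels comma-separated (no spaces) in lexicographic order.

G,Z

iteration 1: select B,I (d=1); attach at lengths (1/2, 1/2); label the merged cluster BI
  updated: d(BI,G)=27/2, d(BI,Z)=15/2
iteration 2: select G,Z (d=3); attach at lengths (3/2, 3/2); label the merged cluster GZ
  updated: d(BI,GZ)=21/2
iteration 3: select BI,GZ (d=21/2); attach at lengths (19/4, 15/4); label the merged cluster BGIZ
final tree: ((B:1/2,I:1/2):19/4,(G:3/2,Z:3/2):15/4)
total length: 25/2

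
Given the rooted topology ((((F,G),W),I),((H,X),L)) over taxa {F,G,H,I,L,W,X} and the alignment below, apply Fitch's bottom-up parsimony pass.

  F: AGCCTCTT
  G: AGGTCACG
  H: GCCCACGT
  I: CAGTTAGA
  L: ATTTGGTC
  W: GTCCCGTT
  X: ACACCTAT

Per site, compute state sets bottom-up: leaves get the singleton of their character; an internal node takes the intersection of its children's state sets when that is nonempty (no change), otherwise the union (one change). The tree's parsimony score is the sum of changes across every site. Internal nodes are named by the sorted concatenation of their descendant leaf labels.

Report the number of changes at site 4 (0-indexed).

[col 0] FG: children F:{A}, G:{A} ∩→ {A}; cost 0
[col 0] FGW: children FG:{A}, W:{G} ∪→ {A,G}; cost 1
[col 0] FGIW: children FGW:{A,G}, I:{C} ∪→ {A,C,G}; cost 1
[col 0] HX: children H:{G}, X:{A} ∪→ {A,G}; cost 1
[col 0] HLX: children HX:{A,G}, L:{A} ∩→ {A}; cost 0
[col 0] FGHILWX: children FGIW:{A,C,G}, HLX:{A} ∩→ {A}; cost 0
[col 1] FG: children F:{G}, G:{G} ∩→ {G}; cost 0
[col 1] FGW: children FG:{G}, W:{T} ∪→ {G,T}; cost 1
[col 1] FGIW: children FGW:{G,T}, I:{A} ∪→ {A,G,T}; cost 1
[col 1] HX: children H:{C}, X:{C} ∩→ {C}; cost 0
[col 1] HLX: children HX:{C}, L:{T} ∪→ {C,T}; cost 1
[col 1] FGHILWX: children FGIW:{A,G,T}, HLX:{C,T} ∩→ {T}; cost 0
[col 2] FG: children F:{C}, G:{G} ∪→ {C,G}; cost 1
[col 2] FGW: children FG:{C,G}, W:{C} ∩→ {C}; cost 0
[col 2] FGIW: children FGW:{C}, I:{G} ∪→ {C,G}; cost 1
[col 2] HX: children H:{C}, X:{A} ∪→ {A,C}; cost 1
[col 2] HLX: children HX:{A,C}, L:{T} ∪→ {A,C,T}; cost 1
[col 2] FGHILWX: children FGIW:{C,G}, HLX:{A,C,T} ∩→ {C}; cost 0
[col 3] FG: children F:{C}, G:{T} ∪→ {C,T}; cost 1
[col 3] FGW: children FG:{C,T}, W:{C} ∩→ {C}; cost 0
[col 3] FGIW: children FGW:{C}, I:{T} ∪→ {C,T}; cost 1
[col 3] HX: children H:{C}, X:{C} ∩→ {C}; cost 0
[col 3] HLX: children HX:{C}, L:{T} ∪→ {C,T}; cost 1
[col 3] FGHILWX: children FGIW:{C,T}, HLX:{C,T} ∩→ {C,T}; cost 0
[col 4] FG: children F:{T}, G:{C} ∪→ {C,T}; cost 1
[col 4] FGW: children FG:{C,T}, W:{C} ∩→ {C}; cost 0
[col 4] FGIW: children FGW:{C}, I:{T} ∪→ {C,T}; cost 1
[col 4] HX: children H:{A}, X:{C} ∪→ {A,C}; cost 1
[col 4] HLX: children HX:{A,C}, L:{G} ∪→ {A,C,G}; cost 1
[col 4] FGHILWX: children FGIW:{C,T}, HLX:{A,C,G} ∩→ {C}; cost 0
[col 5] FG: children F:{C}, G:{A} ∪→ {A,C}; cost 1
[col 5] FGW: children FG:{A,C}, W:{G} ∪→ {A,C,G}; cost 1
[col 5] FGIW: children FGW:{A,C,G}, I:{A} ∩→ {A}; cost 0
[col 5] HX: children H:{C}, X:{T} ∪→ {C,T}; cost 1
[col 5] HLX: children HX:{C,T}, L:{G} ∪→ {C,G,T}; cost 1
[col 5] FGHILWX: children FGIW:{A}, HLX:{C,G,T} ∪→ {A,C,G,T}; cost 1
[col 6] FG: children F:{T}, G:{C} ∪→ {C,T}; cost 1
[col 6] FGW: children FG:{C,T}, W:{T} ∩→ {T}; cost 0
[col 6] FGIW: children FGW:{T}, I:{G} ∪→ {G,T}; cost 1
[col 6] HX: children H:{G}, X:{A} ∪→ {A,G}; cost 1
[col 6] HLX: children HX:{A,G}, L:{T} ∪→ {A,G,T}; cost 1
[col 6] FGHILWX: children FGIW:{G,T}, HLX:{A,G,T} ∩→ {G,T}; cost 0
[col 7] FG: children F:{T}, G:{G} ∪→ {G,T}; cost 1
[col 7] FGW: children FG:{G,T}, W:{T} ∩→ {T}; cost 0
[col 7] FGIW: children FGW:{T}, I:{A} ∪→ {A,T}; cost 1
[col 7] HX: children H:{T}, X:{T} ∩→ {T}; cost 0
[col 7] HLX: children HX:{T}, L:{C} ∪→ {C,T}; cost 1
[col 7] FGHILWX: children FGIW:{A,T}, HLX:{C,T} ∩→ {T}; cost 0
per-site changes: [3, 3, 4, 3, 4, 5, 4, 3]; total = 29

4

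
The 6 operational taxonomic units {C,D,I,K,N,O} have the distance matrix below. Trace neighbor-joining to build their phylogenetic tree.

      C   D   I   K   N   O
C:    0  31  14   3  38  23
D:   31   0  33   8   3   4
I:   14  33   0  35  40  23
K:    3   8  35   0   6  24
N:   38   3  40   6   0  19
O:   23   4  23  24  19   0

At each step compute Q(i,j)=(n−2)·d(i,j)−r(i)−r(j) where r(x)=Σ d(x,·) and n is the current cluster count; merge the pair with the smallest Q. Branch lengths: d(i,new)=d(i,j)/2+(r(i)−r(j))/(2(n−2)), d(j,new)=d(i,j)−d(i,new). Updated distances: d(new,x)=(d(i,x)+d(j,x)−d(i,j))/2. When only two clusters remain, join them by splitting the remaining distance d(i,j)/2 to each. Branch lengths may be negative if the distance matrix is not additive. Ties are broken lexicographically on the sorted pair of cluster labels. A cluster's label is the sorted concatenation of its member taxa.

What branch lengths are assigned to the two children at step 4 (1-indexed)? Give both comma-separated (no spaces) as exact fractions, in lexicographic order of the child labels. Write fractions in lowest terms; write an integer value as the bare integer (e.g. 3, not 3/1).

iteration 1: select C,I (d=14, Q=-198); attach at lengths (5/2, 23/2); label the merged cluster CI
  updated: d(CI,D)=25, d(CI,K)=12, d(CI,N)=32, d(CI,O)=16
iteration 2: select CI,O (d=16, Q=-100); attach at lengths (35/3, 13/3); label the merged cluster CIO
  updated: d(CIO,D)=13/2, d(CIO,K)=10, d(CIO,N)=35/2
iteration 3: select CIO,D (d=13/2, Q=-77/2); attach at lengths (59/8, -7/8); label the merged cluster CDIO
  updated: d(CDIO,K)=23/4, d(CDIO,N)=7
iteration 4: select CDIO,K (d=23/4, Q=-75/4); attach at lengths (27/8, 19/8); label the merged cluster CDIKO
  updated: d(CDIKO,N)=29/8
iteration 5: select CDIKO,N (d=29/8); attach at lengths (29/16, 29/16); label the merged cluster CDIKNO
final tree: (((((C:5/2,I:23/2):35/3,O:13/3):59/8,D:-7/8):27/8,K:19/8):29/16,N:29/16)
total length: 367/8

27/8,19/8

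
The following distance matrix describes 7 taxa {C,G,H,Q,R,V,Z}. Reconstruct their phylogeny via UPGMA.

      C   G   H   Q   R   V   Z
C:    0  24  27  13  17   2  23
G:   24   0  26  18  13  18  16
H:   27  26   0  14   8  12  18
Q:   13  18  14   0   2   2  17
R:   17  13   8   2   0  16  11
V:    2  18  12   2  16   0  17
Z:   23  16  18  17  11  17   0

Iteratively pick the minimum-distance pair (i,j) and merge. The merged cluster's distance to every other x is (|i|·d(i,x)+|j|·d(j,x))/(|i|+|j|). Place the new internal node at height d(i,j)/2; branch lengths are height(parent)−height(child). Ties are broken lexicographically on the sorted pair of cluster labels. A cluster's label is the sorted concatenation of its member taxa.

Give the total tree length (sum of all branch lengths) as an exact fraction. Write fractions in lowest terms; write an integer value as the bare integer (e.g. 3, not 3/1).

iteration 1: select C,V (d=2); attach at lengths (1, 1); label the merged cluster CV
  updated: d(CV,G)=21, d(CV,H)=39/2, d(CV,Q)=15/2, d(CV,R)=33/2, d(CV,Z)=20
iteration 2: select Q,R (d=2); attach at lengths (1, 1); label the merged cluster QR
  updated: d(CV,QR)=12, d(G,QR)=31/2, d(H,QR)=11, d(QR,Z)=14
iteration 3: select H,QR (d=11); attach at lengths (11/2, 9/2); label the merged cluster HQR
  updated: d(CV,HQR)=29/2, d(G,HQR)=19, d(HQR,Z)=46/3
iteration 4: select CV,HQR (d=29/2); attach at lengths (25/4, 7/4); label the merged cluster CHQRV
  updated: d(CHQRV,G)=99/5, d(CHQRV,Z)=86/5
iteration 5: select G,Z (d=16); attach at lengths (8, 8); label the merged cluster GZ
  updated: d(CHQRV,GZ)=37/2
iteration 6: select CHQRV,GZ (d=37/2); attach at lengths (2, 5/4); label the merged cluster CGHQRVZ
final tree: (((C:1,V:1):25/4,(H:11/2,(Q:1,R:1):9/2):7/4):2,(G:8,Z:8):5/4)
total length: 165/4

165/4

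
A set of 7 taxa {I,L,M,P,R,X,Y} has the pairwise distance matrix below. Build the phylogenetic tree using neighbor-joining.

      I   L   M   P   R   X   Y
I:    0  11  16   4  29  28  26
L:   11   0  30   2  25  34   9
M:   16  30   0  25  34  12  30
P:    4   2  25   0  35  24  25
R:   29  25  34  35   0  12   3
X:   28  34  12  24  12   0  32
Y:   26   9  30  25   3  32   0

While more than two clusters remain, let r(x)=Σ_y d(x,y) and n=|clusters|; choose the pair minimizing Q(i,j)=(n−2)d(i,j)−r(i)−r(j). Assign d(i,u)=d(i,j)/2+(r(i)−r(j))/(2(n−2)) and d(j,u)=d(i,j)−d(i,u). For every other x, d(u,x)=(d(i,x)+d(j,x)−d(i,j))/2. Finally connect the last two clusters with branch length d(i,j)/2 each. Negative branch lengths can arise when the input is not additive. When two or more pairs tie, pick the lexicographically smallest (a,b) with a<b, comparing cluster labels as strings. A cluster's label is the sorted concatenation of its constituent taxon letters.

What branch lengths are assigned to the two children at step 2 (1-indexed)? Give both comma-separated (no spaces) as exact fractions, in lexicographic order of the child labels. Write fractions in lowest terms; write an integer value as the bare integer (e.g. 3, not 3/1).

iteration 1: select R,Y (d=3, Q=-248); attach at lengths (14/5, 1/5); label the merged cluster RY
  updated: d(I,RY)=26, d(L,RY)=31/2, d(M,RY)=61/2, d(P,RY)=57/2, d(RY,X)=41/2
iteration 2: select M,X (d=12, Q=-184); attach at lengths (43/8, 53/8); label the merged cluster MX
  updated: d(I,MX)=16, d(L,MX)=26, d(MX,P)=37/2, d(MX,RY)=39/2
iteration 3: select MX,RY (d=39/2, Q=-111); attach at lengths (49/6, 34/3); label the merged cluster MRXY
  updated: d(I,MRXY)=45/4, d(L,MRXY)=11, d(MRXY,P)=55/4
iteration 4: select I,MRXY (d=45/4, Q=-159/4); attach at lengths (51/16, 129/16); label the merged cluster IMRXY
  updated: d(IMRXY,L)=43/8, d(IMRXY,P)=13/4
iteration 5: select IMRXY,L (d=43/8, Q=-85/8); attach at lengths (53/16, 33/16); label the merged cluster ILMRXY
  updated: d(ILMRXY,P)=-1/16
iteration 6: select ILMRXY,P (d=-1/16); attach at lengths (-1/32, -1/32); label the merged cluster ILMPRXY
final tree: (((I:51/16,((M:43/8,X:53/8):49/6,(R:14/5,Y:1/5):34/3):129/16):53/16,L:33/16):-1/32,P:-1/32)
total length: 817/16

43/8,53/8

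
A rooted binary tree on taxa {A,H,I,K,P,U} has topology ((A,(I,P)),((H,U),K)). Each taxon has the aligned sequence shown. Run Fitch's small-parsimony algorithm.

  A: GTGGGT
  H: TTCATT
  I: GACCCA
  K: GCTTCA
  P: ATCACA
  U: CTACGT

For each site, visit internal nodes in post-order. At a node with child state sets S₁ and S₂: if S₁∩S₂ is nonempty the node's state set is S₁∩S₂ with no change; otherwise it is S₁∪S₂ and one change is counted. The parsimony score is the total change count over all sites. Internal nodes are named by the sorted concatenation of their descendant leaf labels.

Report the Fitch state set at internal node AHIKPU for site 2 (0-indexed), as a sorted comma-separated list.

site 0, node IP: I={G} ∪ P={A} → {A,G} (+1)
site 0, node AIP: A={G} ∩ IP={A,G} → {G} (+0)
site 0, node HU: H={T} ∪ U={C} → {C,T} (+1)
site 0, node HKU: HU={C,T} ∪ K={G} → {C,G,T} (+1)
site 0, node AHIKPU: AIP={G} ∩ HKU={C,G,T} → {G} (+0)
site 1, node IP: I={A} ∪ P={T} → {A,T} (+1)
site 1, node AIP: A={T} ∩ IP={A,T} → {T} (+0)
site 1, node HU: H={T} ∩ U={T} → {T} (+0)
site 1, node HKU: HU={T} ∪ K={C} → {C,T} (+1)
site 1, node AHIKPU: AIP={T} ∩ HKU={C,T} → {T} (+0)
site 2, node IP: I={C} ∩ P={C} → {C} (+0)
site 2, node AIP: A={G} ∪ IP={C} → {C,G} (+1)
site 2, node HU: H={C} ∪ U={A} → {A,C} (+1)
site 2, node HKU: HU={A,C} ∪ K={T} → {A,C,T} (+1)
site 2, node AHIKPU: AIP={C,G} ∩ HKU={A,C,T} → {C} (+0)
site 3, node IP: I={C} ∪ P={A} → {A,C} (+1)
site 3, node AIP: A={G} ∪ IP={A,C} → {A,C,G} (+1)
site 3, node HU: H={A} ∪ U={C} → {A,C} (+1)
site 3, node HKU: HU={A,C} ∪ K={T} → {A,C,T} (+1)
site 3, node AHIKPU: AIP={A,C,G} ∩ HKU={A,C,T} → {A,C} (+0)
site 4, node IP: I={C} ∩ P={C} → {C} (+0)
site 4, node AIP: A={G} ∪ IP={C} → {C,G} (+1)
site 4, node HU: H={T} ∪ U={G} → {G,T} (+1)
site 4, node HKU: HU={G,T} ∪ K={C} → {C,G,T} (+1)
site 4, node AHIKPU: AIP={C,G} ∩ HKU={C,G,T} → {C,G} (+0)
site 5, node IP: I={A} ∩ P={A} → {A} (+0)
site 5, node AIP: A={T} ∪ IP={A} → {A,T} (+1)
site 5, node HU: H={T} ∩ U={T} → {T} (+0)
site 5, node HKU: HU={T} ∪ K={A} → {A,T} (+1)
site 5, node AHIKPU: AIP={A,T} ∩ HKU={A,T} → {A,T} (+0)
per-site changes: [3, 2, 3, 4, 3, 2]; total = 17

C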